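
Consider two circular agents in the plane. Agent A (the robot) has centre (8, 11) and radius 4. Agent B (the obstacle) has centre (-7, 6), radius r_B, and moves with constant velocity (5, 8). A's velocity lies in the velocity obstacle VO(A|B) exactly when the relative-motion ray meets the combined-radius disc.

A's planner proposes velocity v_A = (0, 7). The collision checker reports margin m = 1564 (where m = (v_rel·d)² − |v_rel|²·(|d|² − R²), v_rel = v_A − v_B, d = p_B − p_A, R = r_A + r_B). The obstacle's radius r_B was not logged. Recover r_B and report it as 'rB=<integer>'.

m = 1564
d = (-15, -5);  v_rel = (-5, -1),  |v_rel|² = 26
v_rel×d = (-5)·(-5) − (-1)·(-15) = 10
since m = R²·26 − 10²:  R² = (100 + 1564) / 26 = 64
R = √64 = 8  ⇒  r_B = 8 − 4 = 4

rB=4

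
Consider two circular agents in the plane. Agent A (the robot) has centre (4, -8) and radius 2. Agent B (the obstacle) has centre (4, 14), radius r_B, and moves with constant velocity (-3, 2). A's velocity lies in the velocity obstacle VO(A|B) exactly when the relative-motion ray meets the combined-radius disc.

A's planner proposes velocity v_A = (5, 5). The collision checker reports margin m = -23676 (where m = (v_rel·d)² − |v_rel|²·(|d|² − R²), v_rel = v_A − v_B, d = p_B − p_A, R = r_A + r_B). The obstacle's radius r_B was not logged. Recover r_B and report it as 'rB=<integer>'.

m = -23676
d = (0, 22);  v_rel = (8, 3),  |v_rel|² = 73
v_rel×d = (8)·(22) − (3)·(0) = 176
since m = R²·73 − 176²:  R² = (30976 + -23676) / 73 = 100
R = √100 = 10  ⇒  r_B = 10 − 2 = 8

rB=8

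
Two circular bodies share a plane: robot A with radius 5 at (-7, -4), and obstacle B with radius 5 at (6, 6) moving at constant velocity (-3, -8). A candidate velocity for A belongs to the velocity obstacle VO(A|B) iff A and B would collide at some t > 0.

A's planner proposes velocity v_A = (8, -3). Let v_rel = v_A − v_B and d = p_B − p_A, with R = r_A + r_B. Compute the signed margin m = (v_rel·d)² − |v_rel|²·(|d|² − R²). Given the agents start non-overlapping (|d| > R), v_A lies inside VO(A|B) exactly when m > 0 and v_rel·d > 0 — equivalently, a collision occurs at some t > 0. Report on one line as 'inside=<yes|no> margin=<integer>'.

d = (13, 10),  |d|² = 269;  R = 5+5 = 10,  c = 269−10² = 169
v_rel = (11, 5),  |v_rel|² = 146;  v_rel·d = (11)·(13) + (5)·(10) = 193
146·t² − 386·t + 169 = 0  ⇒  m = 193² − 146·169 = 12575
m = 12575 > 0,  v_rel·d = 193 > 0  ⇒  inside

inside=yes margin=12575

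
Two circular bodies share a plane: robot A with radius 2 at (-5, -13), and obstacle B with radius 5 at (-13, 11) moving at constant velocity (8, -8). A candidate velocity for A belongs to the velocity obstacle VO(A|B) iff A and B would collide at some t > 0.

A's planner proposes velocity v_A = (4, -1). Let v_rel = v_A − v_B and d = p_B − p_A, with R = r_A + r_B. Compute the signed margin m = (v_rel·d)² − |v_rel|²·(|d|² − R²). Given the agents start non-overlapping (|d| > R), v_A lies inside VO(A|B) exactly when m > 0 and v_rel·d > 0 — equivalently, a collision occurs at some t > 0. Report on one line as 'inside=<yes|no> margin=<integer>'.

d = (-8, 24),  |d|² = 640;  R = 2+5 = 7,  c = 640−7² = 591
v_rel = (-4, 7),  |v_rel|² = 65;  v_rel·d = (-4)·(-8) + (7)·(24) = 200
65·t² − 400·t + 591 = 0  ⇒  m = 200² − 65·591 = 1585
m = 1585 > 0,  v_rel·d = 200 > 0  ⇒  inside

inside=yes margin=1585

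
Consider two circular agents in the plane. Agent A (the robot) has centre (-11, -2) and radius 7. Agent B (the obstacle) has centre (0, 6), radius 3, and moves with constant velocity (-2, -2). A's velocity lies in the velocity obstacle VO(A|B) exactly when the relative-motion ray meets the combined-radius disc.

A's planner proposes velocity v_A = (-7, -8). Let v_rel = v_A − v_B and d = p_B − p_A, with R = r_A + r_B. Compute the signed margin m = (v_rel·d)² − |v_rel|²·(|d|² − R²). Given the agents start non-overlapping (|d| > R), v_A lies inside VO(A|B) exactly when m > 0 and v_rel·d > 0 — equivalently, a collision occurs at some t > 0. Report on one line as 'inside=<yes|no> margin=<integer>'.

d = (11, 8),  |d|² = 185;  R = 7+3 = 10,  c = 185−10² = 85
v_rel = (-5, -6),  |v_rel|² = 61;  v_rel·d = (-5)·(11) + (-6)·(8) = -103
61·t² + 206·t + 85 = 0  ⇒  m = (-103)² − 61·85 = 5424
m = 5424 > 0,  v_rel·d = -103 < 0  ⇒  outside

inside=no margin=5424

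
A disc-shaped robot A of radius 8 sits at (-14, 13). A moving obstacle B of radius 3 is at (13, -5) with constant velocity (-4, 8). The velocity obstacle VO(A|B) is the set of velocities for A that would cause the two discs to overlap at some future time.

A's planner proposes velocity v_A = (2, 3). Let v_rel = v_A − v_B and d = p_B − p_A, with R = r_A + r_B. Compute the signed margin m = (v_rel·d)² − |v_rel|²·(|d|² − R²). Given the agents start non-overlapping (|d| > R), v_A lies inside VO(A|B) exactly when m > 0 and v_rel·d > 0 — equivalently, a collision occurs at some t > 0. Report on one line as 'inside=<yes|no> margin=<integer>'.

d = (27, -18),  |d|² = 1053;  R = 8+3 = 11,  c = 1053−11² = 932
v_rel = (6, -5),  |v_rel|² = 61;  v_rel·d = (6)·(27) + (-5)·(-18) = 252
61·t² − 504·t + 932 = 0  ⇒  m = 252² − 61·932 = 6652
m = 6652 > 0,  v_rel·d = 252 > 0  ⇒  inside

inside=yes margin=6652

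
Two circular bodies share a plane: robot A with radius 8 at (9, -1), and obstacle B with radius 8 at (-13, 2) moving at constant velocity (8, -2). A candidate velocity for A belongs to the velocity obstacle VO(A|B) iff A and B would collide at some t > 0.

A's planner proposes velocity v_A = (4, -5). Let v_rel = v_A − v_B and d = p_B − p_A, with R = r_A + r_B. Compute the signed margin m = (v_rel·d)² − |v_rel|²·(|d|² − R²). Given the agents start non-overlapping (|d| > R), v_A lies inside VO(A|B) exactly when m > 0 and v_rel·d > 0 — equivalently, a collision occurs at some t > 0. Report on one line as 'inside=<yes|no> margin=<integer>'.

d = (-22, 3),  |d|² = 493;  R = 8+8 = 16,  c = 493−16² = 237
v_rel = (-4, -3),  |v_rel|² = 25;  v_rel·d = (-4)·(-22) + (-3)·(3) = 79
25·t² − 158·t + 237 = 0  ⇒  m = 79² − 25·237 = 316
m = 316 > 0,  v_rel·d = 79 > 0  ⇒  inside

inside=yes margin=316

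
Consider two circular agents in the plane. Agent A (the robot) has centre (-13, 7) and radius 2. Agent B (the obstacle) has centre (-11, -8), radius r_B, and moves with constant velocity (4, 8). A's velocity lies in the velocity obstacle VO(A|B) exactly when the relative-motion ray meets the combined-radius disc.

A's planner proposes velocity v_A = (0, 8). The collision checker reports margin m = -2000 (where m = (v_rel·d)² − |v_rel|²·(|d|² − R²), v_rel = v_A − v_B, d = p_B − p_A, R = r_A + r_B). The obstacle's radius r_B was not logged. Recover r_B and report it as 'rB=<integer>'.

m = -2000
d = (2, -15);  v_rel = (-4, 0),  |v_rel|² = 16
v_rel×d = (-4)·(-15) − (0)·(2) = 60
since m = R²·16 − 60²:  R² = (3600 + -2000) / 16 = 100
R = √100 = 10  ⇒  r_B = 10 − 2 = 8

rB=8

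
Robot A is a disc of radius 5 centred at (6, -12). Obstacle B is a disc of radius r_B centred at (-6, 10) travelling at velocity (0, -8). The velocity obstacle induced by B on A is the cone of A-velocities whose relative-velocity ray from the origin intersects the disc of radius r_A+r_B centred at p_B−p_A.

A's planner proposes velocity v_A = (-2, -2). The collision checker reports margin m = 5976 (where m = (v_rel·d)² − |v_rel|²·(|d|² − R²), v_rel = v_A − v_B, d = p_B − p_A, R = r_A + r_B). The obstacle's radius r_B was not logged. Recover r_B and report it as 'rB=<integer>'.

m = 5976
d = (-12, 22);  v_rel = (-2, 6),  |v_rel|² = 40
v_rel×d = (-2)·(22) − (6)·(-12) = 28
since m = R²·40 − 28²:  R² = (784 + 5976) / 40 = 169
R = √169 = 13  ⇒  r_B = 13 − 5 = 8

rB=8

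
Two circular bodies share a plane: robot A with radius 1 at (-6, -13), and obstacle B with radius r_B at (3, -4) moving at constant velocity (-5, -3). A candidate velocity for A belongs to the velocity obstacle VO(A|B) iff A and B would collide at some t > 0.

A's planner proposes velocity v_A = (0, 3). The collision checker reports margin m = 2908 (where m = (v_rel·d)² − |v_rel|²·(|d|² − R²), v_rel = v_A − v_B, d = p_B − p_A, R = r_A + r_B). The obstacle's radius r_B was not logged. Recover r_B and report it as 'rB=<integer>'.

m = 2908
d = (9, 9);  v_rel = (5, 6),  |v_rel|² = 61
v_rel×d = (5)·(9) − (6)·(9) = -9
since m = R²·61 − (-9)²:  R² = (81 + 2908) / 61 = 49
R = √49 = 7  ⇒  r_B = 7 − 1 = 6

rB=6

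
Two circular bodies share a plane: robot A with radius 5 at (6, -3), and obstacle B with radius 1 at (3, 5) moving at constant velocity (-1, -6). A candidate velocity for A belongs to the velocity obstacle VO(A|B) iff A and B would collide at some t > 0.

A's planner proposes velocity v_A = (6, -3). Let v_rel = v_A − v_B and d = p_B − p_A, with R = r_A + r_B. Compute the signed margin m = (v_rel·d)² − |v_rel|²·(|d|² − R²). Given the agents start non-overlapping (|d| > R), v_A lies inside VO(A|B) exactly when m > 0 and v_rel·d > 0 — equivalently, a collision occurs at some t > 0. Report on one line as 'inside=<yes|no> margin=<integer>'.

d = (-3, 8),  |d|² = 73;  R = 5+1 = 6,  c = 73−6² = 37
v_rel = (7, 3),  |v_rel|² = 58;  v_rel·d = (7)·(-3) + (3)·(8) = 3
58·t² − 6·t + 37 = 0  ⇒  m = 3² − 58·37 = -2137
m = -2137 < 0,  v_rel·d = 3 > 0  ⇒  outside

inside=no margin=-2137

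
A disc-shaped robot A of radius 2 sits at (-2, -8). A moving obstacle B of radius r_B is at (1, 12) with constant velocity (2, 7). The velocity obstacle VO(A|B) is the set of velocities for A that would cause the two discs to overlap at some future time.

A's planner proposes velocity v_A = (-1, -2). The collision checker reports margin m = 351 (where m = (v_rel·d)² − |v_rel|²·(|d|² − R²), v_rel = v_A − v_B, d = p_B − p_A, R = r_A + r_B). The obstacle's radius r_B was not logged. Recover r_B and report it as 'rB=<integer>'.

m = 351
d = (3, 20);  v_rel = (-3, -9),  |v_rel|² = 90
v_rel×d = (-3)·(20) − (-9)·(3) = -33
since m = R²·90 − (-33)²:  R² = (1089 + 351) / 90 = 16
R = √16 = 4  ⇒  r_B = 4 − 2 = 2

rB=2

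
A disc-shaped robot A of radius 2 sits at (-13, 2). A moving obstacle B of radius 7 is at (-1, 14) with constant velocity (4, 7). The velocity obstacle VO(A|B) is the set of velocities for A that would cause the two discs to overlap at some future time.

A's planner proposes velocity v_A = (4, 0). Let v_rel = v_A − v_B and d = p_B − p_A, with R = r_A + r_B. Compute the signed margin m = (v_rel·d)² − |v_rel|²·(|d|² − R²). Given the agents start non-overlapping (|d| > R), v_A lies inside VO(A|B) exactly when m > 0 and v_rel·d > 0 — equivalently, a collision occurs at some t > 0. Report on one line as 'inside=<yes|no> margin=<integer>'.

d = (12, 12),  |d|² = 288;  R = 2+7 = 9,  c = 288−9² = 207
v_rel = (0, -7),  |v_rel|² = 49;  v_rel·d = (0)·(12) + (-7)·(12) = -84
49·t² + 168·t + 207 = 0  ⇒  m = (-84)² − 49·207 = -3087
m = -3087 < 0,  v_rel·d = -84 < 0  ⇒  outside

inside=no margin=-3087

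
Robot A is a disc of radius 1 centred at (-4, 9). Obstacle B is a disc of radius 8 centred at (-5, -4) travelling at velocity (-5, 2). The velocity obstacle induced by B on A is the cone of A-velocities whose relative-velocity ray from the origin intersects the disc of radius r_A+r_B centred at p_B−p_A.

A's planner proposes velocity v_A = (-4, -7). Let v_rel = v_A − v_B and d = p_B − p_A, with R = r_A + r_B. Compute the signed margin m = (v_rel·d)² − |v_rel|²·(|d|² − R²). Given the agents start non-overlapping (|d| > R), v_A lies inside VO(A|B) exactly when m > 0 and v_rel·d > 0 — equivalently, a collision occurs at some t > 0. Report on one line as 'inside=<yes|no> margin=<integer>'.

d = (-1, -13),  |d|² = 170;  R = 1+8 = 9,  c = 170−9² = 89
v_rel = (1, -9),  |v_rel|² = 82;  v_rel·d = (1)·(-1) + (-9)·(-13) = 116
82·t² − 232·t + 89 = 0  ⇒  m = 116² − 82·89 = 6158
m = 6158 > 0,  v_rel·d = 116 > 0  ⇒  inside

inside=yes margin=6158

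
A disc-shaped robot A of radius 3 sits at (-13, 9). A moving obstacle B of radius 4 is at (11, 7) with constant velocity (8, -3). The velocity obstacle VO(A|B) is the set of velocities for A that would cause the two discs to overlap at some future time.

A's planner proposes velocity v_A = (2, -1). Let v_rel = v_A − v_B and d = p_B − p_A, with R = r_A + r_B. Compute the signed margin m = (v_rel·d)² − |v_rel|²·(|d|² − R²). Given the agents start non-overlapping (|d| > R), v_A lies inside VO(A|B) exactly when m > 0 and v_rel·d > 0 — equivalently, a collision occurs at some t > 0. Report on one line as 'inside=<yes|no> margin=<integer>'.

d = (24, -2),  |d|² = 580;  R = 3+4 = 7,  c = 580−7² = 531
v_rel = (-6, 2),  |v_rel|² = 40;  v_rel·d = (-6)·(24) + (2)·(-2) = -148
40·t² + 296·t + 531 = 0  ⇒  m = (-148)² − 40·531 = 664
m = 664 > 0,  v_rel·d = -148 < 0  ⇒  outside

inside=no margin=664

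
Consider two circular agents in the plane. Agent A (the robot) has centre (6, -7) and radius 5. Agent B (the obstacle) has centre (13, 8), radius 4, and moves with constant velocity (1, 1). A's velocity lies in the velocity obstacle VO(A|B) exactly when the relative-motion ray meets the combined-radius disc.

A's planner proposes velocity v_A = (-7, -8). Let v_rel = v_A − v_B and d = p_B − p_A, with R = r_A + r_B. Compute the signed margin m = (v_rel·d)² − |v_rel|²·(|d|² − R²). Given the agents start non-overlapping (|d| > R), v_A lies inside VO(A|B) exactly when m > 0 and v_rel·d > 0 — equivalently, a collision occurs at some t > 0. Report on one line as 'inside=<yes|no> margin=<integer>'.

d = (7, 15),  |d|² = 274;  R = 5+4 = 9,  c = 274−9² = 193
v_rel = (-8, -9),  |v_rel|² = 145;  v_rel·d = (-8)·(7) + (-9)·(15) = -191
145·t² + 382·t + 193 = 0  ⇒  m = (-191)² − 145·193 = 8496
m = 8496 > 0,  v_rel·d = -191 < 0  ⇒  outside

inside=no margin=8496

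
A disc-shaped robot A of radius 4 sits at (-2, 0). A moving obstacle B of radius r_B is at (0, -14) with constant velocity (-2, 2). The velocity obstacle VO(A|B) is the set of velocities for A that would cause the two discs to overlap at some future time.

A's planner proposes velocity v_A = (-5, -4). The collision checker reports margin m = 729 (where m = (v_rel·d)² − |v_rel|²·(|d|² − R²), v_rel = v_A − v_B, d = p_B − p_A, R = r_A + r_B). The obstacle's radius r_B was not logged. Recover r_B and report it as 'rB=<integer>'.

m = 729
d = (2, -14);  v_rel = (-3, -6),  |v_rel|² = 45
v_rel×d = (-3)·(-14) − (-6)·(2) = 54
since m = R²·45 − 54²:  R² = (2916 + 729) / 45 = 81
R = √81 = 9  ⇒  r_B = 9 − 4 = 5

rB=5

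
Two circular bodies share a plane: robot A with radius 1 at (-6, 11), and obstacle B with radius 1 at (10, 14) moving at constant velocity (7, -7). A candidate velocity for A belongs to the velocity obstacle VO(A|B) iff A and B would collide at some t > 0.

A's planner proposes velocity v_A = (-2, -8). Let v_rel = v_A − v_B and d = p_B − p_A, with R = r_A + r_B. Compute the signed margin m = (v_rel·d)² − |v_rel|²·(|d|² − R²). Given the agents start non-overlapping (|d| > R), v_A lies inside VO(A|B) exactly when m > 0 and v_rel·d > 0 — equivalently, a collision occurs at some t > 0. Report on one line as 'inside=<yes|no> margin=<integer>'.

d = (16, 3),  |d|² = 265;  R = 1+1 = 2,  c = 265−2² = 261
v_rel = (-9, -1),  |v_rel|² = 82;  v_rel·d = (-9)·(16) + (-1)·(3) = -147
82·t² + 294·t + 261 = 0  ⇒  m = (-147)² − 82·261 = 207
m = 207 > 0,  v_rel·d = -147 < 0  ⇒  outside

inside=no margin=207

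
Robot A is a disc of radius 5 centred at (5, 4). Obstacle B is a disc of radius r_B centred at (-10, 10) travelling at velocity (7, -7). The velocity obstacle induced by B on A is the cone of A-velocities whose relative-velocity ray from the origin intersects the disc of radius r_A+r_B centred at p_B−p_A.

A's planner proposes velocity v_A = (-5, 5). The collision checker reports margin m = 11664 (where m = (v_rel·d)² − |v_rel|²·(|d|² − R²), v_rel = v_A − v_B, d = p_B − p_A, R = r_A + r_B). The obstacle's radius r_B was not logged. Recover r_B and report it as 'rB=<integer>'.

m = 11664
d = (-15, 6);  v_rel = (-12, 12),  |v_rel|² = 288
v_rel×d = (-12)·(6) − (12)·(-15) = 108
since m = R²·288 − 108²:  R² = (11664 + 11664) / 288 = 81
R = √81 = 9  ⇒  r_B = 9 − 5 = 4

rB=4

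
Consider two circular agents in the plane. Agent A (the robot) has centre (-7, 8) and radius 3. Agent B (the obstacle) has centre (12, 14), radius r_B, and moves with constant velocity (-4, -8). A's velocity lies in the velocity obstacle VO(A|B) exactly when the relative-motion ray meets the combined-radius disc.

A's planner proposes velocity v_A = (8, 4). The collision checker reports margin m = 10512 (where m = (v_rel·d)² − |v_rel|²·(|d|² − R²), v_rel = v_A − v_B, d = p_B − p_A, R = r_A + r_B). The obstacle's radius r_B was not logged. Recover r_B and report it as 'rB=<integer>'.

m = 10512
d = (19, 6);  v_rel = (12, 12),  |v_rel|² = 288
v_rel×d = (12)·(6) − (12)·(19) = -156
since m = R²·288 − (-156)²:  R² = (24336 + 10512) / 288 = 121
R = √121 = 11  ⇒  r_B = 11 − 3 = 8

rB=8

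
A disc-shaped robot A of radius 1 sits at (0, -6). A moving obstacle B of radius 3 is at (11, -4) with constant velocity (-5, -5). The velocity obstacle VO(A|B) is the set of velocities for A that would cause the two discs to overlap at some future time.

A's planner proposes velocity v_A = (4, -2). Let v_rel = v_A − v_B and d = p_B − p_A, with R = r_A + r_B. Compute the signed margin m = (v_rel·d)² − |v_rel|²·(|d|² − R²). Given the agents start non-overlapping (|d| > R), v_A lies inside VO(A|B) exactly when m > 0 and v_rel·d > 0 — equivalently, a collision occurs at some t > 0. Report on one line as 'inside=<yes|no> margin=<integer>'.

d = (11, 2),  |d|² = 125;  R = 1+3 = 4,  c = 125−4² = 109
v_rel = (9, 3),  |v_rel|² = 90;  v_rel·d = (9)·(11) + (3)·(2) = 105
90·t² − 210·t + 109 = 0  ⇒  m = 105² − 90·109 = 1215
m = 1215 > 0,  v_rel·d = 105 > 0  ⇒  inside

inside=yes margin=1215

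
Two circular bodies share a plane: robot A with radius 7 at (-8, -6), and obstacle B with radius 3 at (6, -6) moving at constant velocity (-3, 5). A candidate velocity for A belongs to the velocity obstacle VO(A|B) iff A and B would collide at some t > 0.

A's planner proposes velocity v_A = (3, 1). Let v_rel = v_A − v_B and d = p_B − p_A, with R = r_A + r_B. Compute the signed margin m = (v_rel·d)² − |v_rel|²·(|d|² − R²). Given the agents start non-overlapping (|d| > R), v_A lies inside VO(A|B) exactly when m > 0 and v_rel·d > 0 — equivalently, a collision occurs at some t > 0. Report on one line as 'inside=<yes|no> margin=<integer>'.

d = (14, 0),  |d|² = 196;  R = 7+3 = 10,  c = 196−10² = 96
v_rel = (6, -4),  |v_rel|² = 52;  v_rel·d = (6)·(14) + (-4)·(0) = 84
52·t² − 168·t + 96 = 0  ⇒  m = 84² − 52·96 = 2064
m = 2064 > 0,  v_rel·d = 84 > 0  ⇒  inside

inside=yes margin=2064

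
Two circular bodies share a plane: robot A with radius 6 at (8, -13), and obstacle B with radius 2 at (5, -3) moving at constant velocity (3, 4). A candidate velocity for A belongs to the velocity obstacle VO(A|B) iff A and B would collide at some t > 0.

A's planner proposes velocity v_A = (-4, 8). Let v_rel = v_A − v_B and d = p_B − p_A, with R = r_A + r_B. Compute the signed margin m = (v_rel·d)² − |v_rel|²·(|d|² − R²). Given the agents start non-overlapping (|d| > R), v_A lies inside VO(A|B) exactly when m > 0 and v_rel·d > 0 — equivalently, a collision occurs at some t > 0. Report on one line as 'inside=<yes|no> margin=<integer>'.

d = (-3, 10),  |d|² = 109;  R = 6+2 = 8,  c = 109−8² = 45
v_rel = (-7, 4),  |v_rel|² = 65;  v_rel·d = (-7)·(-3) + (4)·(10) = 61
65·t² − 122·t + 45 = 0  ⇒  m = 61² − 65·45 = 796
m = 796 > 0,  v_rel·d = 61 > 0  ⇒  inside

inside=yes margin=796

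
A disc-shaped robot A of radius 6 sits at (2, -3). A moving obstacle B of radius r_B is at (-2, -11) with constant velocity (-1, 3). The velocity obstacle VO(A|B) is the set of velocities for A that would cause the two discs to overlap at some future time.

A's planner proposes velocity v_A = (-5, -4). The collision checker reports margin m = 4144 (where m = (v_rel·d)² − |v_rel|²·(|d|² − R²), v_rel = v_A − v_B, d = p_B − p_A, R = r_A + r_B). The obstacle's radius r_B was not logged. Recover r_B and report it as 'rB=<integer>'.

m = 4144
d = (-4, -8);  v_rel = (-4, -7),  |v_rel|² = 65
v_rel×d = (-4)·(-8) − (-7)·(-4) = 4
since m = R²·65 − 4²:  R² = (16 + 4144) / 65 = 64
R = √64 = 8  ⇒  r_B = 8 − 6 = 2

rB=2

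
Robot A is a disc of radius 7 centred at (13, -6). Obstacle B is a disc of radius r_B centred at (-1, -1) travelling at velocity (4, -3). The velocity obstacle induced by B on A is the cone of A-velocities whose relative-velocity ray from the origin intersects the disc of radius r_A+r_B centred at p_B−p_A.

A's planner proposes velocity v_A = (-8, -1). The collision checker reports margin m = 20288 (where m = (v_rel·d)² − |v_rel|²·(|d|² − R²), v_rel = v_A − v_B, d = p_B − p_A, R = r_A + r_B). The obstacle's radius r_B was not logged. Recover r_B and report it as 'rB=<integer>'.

m = 20288
d = (-14, 5);  v_rel = (-12, 2),  |v_rel|² = 148
v_rel×d = (-12)·(5) − (2)·(-14) = -32
since m = R²·148 − (-32)²:  R² = (1024 + 20288) / 148 = 144
R = √144 = 12  ⇒  r_B = 12 − 7 = 5

rB=5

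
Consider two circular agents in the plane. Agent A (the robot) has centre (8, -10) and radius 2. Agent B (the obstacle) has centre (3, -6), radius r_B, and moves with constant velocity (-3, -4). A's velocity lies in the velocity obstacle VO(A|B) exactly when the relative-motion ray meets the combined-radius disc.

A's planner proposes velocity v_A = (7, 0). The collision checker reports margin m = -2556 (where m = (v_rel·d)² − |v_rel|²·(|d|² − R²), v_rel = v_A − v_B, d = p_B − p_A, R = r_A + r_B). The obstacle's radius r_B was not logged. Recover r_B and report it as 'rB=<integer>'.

m = -2556
d = (-5, 4);  v_rel = (10, 4),  |v_rel|² = 116
v_rel×d = (10)·(4) − (4)·(-5) = 60
since m = R²·116 − 60²:  R² = (3600 + -2556) / 116 = 9
R = √9 = 3  ⇒  r_B = 3 − 2 = 1

rB=1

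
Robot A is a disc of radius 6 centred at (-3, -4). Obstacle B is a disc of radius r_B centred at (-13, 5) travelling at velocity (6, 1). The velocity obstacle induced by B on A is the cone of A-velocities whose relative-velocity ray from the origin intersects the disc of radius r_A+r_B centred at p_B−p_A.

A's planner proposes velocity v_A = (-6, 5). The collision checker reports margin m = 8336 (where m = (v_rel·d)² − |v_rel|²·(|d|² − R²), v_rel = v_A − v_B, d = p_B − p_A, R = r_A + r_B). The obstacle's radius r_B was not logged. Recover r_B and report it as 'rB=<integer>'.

m = 8336
d = (-10, 9);  v_rel = (-12, 4),  |v_rel|² = 160
v_rel×d = (-12)·(9) − (4)·(-10) = -68
since m = R²·160 − (-68)²:  R² = (4624 + 8336) / 160 = 81
R = √81 = 9  ⇒  r_B = 9 − 6 = 3

rB=3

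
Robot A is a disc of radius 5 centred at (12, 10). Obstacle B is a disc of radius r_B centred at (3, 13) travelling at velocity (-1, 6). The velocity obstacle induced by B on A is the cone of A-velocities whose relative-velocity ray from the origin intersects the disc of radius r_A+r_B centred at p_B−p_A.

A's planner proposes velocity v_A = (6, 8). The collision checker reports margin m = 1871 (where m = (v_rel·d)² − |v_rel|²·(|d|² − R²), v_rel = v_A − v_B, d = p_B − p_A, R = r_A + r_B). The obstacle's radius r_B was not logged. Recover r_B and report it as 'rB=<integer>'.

m = 1871
d = (-9, 3);  v_rel = (7, 2),  |v_rel|² = 53
v_rel×d = (7)·(3) − (2)·(-9) = 39
since m = R²·53 − 39²:  R² = (1521 + 1871) / 53 = 64
R = √64 = 8  ⇒  r_B = 8 − 5 = 3

rB=3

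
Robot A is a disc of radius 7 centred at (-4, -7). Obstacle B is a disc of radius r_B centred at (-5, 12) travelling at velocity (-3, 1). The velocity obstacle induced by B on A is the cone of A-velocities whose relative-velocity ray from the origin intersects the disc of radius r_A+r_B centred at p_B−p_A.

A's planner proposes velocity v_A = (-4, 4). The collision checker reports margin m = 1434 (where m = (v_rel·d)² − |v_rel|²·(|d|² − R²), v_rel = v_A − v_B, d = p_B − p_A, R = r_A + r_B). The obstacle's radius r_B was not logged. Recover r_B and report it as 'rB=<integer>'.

m = 1434
d = (-1, 19);  v_rel = (-1, 3),  |v_rel|² = 10
v_rel×d = (-1)·(19) − (3)·(-1) = -16
since m = R²·10 − (-16)²:  R² = (256 + 1434) / 10 = 169
R = √169 = 13  ⇒  r_B = 13 − 7 = 6

rB=6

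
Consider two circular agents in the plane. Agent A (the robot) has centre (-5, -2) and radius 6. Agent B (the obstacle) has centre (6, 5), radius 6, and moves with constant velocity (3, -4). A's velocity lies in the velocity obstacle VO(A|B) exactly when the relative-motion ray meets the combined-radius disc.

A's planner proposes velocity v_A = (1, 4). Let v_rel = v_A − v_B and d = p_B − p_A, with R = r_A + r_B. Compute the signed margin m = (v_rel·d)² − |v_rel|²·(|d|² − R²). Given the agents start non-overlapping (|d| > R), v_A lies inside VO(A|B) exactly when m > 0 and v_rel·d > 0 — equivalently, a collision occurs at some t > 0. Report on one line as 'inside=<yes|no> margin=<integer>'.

d = (11, 7),  |d|² = 170;  R = 6+6 = 12,  c = 170−12² = 26
v_rel = (-2, 8),  |v_rel|² = 68;  v_rel·d = (-2)·(11) + (8)·(7) = 34
68·t² − 68·t + 26 = 0  ⇒  m = 34² − 68·26 = -612
m = -612 < 0,  v_rel·d = 34 > 0  ⇒  outside

inside=no margin=-612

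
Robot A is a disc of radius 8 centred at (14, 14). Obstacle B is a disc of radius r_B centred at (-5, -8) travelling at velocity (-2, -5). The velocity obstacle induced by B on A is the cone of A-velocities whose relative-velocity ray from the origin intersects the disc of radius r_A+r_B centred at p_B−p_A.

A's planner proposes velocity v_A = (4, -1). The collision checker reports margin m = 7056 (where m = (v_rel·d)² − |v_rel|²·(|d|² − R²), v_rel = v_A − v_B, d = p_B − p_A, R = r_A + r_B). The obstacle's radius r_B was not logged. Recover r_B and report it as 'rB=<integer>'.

m = 7056
d = (-19, -22);  v_rel = (6, 4),  |v_rel|² = 52
v_rel×d = (6)·(-22) − (4)·(-19) = -56
since m = R²·52 − (-56)²:  R² = (3136 + 7056) / 52 = 196
R = √196 = 14  ⇒  r_B = 14 − 8 = 6

rB=6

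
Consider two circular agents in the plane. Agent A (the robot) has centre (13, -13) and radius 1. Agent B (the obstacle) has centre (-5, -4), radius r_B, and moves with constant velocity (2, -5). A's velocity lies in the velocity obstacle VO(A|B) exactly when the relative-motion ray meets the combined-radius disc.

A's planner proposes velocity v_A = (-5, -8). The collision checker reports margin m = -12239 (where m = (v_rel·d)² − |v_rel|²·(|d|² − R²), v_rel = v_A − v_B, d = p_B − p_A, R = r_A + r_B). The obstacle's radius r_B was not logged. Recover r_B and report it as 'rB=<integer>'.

m = -12239
d = (-18, 9);  v_rel = (-7, -3),  |v_rel|² = 58
v_rel×d = (-7)·(9) − (-3)·(-18) = -117
since m = R²·58 − (-117)²:  R² = (13689 + -12239) / 58 = 25
R = √25 = 5  ⇒  r_B = 5 − 1 = 4

rB=4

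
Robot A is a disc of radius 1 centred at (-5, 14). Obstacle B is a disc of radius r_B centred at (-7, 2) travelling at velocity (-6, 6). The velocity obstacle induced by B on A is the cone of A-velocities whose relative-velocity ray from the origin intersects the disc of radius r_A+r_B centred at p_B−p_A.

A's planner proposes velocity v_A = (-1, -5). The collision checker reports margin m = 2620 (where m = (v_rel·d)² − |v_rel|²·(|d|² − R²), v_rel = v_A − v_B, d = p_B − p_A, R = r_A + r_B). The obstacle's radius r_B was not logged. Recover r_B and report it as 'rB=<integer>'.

m = 2620
d = (-2, -12);  v_rel = (5, -11),  |v_rel|² = 146
v_rel×d = (5)·(-12) − (-11)·(-2) = -82
since m = R²·146 − (-82)²:  R² = (6724 + 2620) / 146 = 64
R = √64 = 8  ⇒  r_B = 8 − 1 = 7

rB=7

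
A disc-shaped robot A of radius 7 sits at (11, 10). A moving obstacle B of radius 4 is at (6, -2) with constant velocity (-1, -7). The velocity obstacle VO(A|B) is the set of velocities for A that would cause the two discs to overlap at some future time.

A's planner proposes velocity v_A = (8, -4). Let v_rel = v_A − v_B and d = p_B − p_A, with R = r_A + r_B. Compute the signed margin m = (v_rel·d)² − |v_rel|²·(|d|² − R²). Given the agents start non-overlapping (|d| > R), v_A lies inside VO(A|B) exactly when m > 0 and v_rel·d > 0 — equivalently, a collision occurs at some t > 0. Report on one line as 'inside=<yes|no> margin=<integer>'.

d = (-5, -12),  |d|² = 169;  R = 7+4 = 11,  c = 169−11² = 48
v_rel = (9, 3),  |v_rel|² = 90;  v_rel·d = (9)·(-5) + (3)·(-12) = -81
90·t² + 162·t + 48 = 0  ⇒  m = (-81)² − 90·48 = 2241
m = 2241 > 0,  v_rel·d = -81 < 0  ⇒  outside

inside=no margin=2241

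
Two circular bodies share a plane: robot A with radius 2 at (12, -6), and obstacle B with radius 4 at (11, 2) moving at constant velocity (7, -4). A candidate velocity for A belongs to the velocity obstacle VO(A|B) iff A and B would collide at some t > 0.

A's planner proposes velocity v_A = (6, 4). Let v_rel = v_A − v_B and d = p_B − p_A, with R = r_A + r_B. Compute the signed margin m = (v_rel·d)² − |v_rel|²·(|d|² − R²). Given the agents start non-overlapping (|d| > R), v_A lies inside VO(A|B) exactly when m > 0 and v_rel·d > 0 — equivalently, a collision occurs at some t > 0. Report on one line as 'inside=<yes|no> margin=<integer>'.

d = (-1, 8),  |d|² = 65;  R = 2+4 = 6,  c = 65−6² = 29
v_rel = (-1, 8),  |v_rel|² = 65;  v_rel·d = (-1)·(-1) + (8)·(8) = 65
65·t² − 130·t + 29 = 0  ⇒  m = 65² − 65·29 = 2340
m = 2340 > 0,  v_rel·d = 65 > 0  ⇒  inside

inside=yes margin=2340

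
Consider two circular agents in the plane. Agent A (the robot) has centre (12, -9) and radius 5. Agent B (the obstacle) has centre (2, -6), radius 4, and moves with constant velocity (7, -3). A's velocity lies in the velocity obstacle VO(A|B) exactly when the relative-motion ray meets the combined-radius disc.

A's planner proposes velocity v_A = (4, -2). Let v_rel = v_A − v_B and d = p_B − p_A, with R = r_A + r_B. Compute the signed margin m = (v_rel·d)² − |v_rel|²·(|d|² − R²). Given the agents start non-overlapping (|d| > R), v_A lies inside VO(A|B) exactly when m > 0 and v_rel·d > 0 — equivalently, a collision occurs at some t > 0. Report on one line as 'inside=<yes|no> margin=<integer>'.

d = (-10, 3),  |d|² = 109;  R = 5+4 = 9,  c = 109−9² = 28
v_rel = (-3, 1),  |v_rel|² = 10;  v_rel·d = (-3)·(-10) + (1)·(3) = 33
10·t² − 66·t + 28 = 0  ⇒  m = 33² − 10·28 = 809
m = 809 > 0,  v_rel·d = 33 > 0  ⇒  inside

inside=yes margin=809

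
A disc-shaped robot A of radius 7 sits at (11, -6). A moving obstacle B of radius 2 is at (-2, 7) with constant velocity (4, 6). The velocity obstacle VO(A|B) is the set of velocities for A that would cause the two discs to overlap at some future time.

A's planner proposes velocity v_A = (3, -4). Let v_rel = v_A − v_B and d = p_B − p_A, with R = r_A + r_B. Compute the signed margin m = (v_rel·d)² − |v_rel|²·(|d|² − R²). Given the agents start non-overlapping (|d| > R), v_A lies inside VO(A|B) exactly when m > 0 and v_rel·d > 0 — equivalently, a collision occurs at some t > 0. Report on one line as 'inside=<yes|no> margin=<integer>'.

d = (-13, 13),  |d|² = 338;  R = 7+2 = 9,  c = 338−9² = 257
v_rel = (-1, -10),  |v_rel|² = 101;  v_rel·d = (-1)·(-13) + (-10)·(13) = -117
101·t² + 234·t + 257 = 0  ⇒  m = (-117)² − 101·257 = -12268
m = -12268 < 0,  v_rel·d = -117 < 0  ⇒  outside

inside=no margin=-12268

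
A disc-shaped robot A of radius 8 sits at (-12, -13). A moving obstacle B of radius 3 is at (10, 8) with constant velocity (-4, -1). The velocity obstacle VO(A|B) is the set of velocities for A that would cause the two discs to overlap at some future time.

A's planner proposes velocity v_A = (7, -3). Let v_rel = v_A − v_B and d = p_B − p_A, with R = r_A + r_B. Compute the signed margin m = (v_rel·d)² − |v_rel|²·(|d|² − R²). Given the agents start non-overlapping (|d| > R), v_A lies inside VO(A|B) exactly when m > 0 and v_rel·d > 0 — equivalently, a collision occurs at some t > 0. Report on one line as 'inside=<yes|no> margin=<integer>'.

d = (22, 21),  |d|² = 925;  R = 8+3 = 11,  c = 925−11² = 804
v_rel = (11, -2),  |v_rel|² = 125;  v_rel·d = (11)·(22) + (-2)·(21) = 200
125·t² − 400·t + 804 = 0  ⇒  m = 200² − 125·804 = -60500
m = -60500 < 0,  v_rel·d = 200 > 0  ⇒  outside

inside=no margin=-60500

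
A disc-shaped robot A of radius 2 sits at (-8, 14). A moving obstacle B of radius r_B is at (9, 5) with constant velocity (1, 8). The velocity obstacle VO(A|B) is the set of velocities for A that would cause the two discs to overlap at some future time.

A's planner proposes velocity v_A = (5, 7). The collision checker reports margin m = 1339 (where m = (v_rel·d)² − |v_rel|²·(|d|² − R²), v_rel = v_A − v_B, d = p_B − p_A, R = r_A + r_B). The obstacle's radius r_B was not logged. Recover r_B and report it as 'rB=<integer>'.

m = 1339
d = (17, -9);  v_rel = (4, -1),  |v_rel|² = 17
v_rel×d = (4)·(-9) − (-1)·(17) = -19
since m = R²·17 − (-19)²:  R² = (361 + 1339) / 17 = 100
R = √100 = 10  ⇒  r_B = 10 − 2 = 8

rB=8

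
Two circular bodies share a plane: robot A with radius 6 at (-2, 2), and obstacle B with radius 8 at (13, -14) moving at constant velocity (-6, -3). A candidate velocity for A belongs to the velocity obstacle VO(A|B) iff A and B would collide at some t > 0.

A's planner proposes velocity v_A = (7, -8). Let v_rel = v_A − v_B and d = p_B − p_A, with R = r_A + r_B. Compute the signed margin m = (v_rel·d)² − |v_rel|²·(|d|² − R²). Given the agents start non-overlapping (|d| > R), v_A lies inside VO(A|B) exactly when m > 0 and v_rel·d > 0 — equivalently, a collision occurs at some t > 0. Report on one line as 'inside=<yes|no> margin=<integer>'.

d = (15, -16),  |d|² = 481;  R = 6+8 = 14,  c = 481−14² = 285
v_rel = (13, -5),  |v_rel|² = 194;  v_rel·d = (13)·(15) + (-5)·(-16) = 275
194·t² − 550·t + 285 = 0  ⇒  m = 275² − 194·285 = 20335
m = 20335 > 0,  v_rel·d = 275 > 0  ⇒  inside

inside=yes margin=20335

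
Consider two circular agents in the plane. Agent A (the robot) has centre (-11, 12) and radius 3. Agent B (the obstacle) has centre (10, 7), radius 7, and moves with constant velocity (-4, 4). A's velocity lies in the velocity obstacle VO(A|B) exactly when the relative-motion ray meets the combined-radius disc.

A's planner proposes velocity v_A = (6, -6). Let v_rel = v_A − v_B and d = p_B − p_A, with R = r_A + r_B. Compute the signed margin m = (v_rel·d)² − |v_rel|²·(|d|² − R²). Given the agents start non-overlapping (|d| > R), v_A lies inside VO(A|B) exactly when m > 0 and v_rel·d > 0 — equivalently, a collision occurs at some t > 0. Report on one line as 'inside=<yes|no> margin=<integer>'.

d = (21, -5),  |d|² = 466;  R = 3+7 = 10,  c = 466−10² = 366
v_rel = (10, -10),  |v_rel|² = 200;  v_rel·d = (10)·(21) + (-10)·(-5) = 260
200·t² − 520·t + 366 = 0  ⇒  m = 260² − 200·366 = -5600
m = -5600 < 0,  v_rel·d = 260 > 0  ⇒  outside

inside=no margin=-5600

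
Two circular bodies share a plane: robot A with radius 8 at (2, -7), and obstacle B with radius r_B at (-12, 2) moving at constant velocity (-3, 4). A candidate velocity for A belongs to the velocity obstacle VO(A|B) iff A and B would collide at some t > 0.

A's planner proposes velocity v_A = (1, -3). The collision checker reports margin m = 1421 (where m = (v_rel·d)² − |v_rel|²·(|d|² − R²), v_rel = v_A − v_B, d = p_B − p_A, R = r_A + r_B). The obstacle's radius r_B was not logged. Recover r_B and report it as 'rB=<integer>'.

m = 1421
d = (-14, 9);  v_rel = (4, -7),  |v_rel|² = 65
v_rel×d = (4)·(9) − (-7)·(-14) = -62
since m = R²·65 − (-62)²:  R² = (3844 + 1421) / 65 = 81
R = √81 = 9  ⇒  r_B = 9 − 8 = 1

rB=1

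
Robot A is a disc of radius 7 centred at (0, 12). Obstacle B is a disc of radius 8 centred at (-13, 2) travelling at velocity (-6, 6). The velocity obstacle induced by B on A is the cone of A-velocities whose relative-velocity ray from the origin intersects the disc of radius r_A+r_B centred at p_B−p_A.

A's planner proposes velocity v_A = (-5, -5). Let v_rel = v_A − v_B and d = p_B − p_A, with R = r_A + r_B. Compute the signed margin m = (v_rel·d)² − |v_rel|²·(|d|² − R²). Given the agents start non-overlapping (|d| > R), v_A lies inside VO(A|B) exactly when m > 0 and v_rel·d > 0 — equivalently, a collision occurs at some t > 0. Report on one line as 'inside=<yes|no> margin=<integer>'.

d = (-13, -10),  |d|² = 269;  R = 7+8 = 15,  c = 269−15² = 44
v_rel = (1, -11),  |v_rel|² = 122;  v_rel·d = (1)·(-13) + (-11)·(-10) = 97
122·t² − 194·t + 44 = 0  ⇒  m = 97² − 122·44 = 4041
m = 4041 > 0,  v_rel·d = 97 > 0  ⇒  inside

inside=yes margin=4041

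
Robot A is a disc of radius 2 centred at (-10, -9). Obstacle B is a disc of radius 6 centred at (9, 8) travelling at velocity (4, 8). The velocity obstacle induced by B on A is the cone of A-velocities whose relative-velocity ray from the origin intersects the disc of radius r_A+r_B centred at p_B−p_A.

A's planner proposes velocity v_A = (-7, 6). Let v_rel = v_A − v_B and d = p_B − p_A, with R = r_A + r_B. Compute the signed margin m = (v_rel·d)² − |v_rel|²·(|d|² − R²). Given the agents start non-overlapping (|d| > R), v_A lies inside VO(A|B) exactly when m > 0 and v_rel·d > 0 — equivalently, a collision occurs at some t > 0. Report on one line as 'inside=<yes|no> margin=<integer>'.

d = (19, 17),  |d|² = 650;  R = 2+6 = 8,  c = 650−8² = 586
v_rel = (-11, -2),  |v_rel|² = 125;  v_rel·d = (-11)·(19) + (-2)·(17) = -243
125·t² + 486·t + 586 = 0  ⇒  m = (-243)² − 125·586 = -14201
m = -14201 < 0,  v_rel·d = -243 < 0  ⇒  outside

inside=no margin=-14201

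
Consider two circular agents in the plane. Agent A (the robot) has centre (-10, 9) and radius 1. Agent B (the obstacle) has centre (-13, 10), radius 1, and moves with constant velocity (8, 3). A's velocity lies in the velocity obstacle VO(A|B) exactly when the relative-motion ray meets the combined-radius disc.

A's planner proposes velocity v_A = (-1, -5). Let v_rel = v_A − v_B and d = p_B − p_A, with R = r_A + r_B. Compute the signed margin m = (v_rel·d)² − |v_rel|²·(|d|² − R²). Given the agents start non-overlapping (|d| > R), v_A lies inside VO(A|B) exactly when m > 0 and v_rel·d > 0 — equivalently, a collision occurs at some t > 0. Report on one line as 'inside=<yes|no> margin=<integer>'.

d = (-3, 1),  |d|² = 10;  R = 1+1 = 2,  c = 10−2² = 6
v_rel = (-9, -8),  |v_rel|² = 145;  v_rel·d = (-9)·(-3) + (-8)·(1) = 19
145·t² − 38·t + 6 = 0  ⇒  m = 19² − 145·6 = -509
m = -509 < 0,  v_rel·d = 19 > 0  ⇒  outside

inside=no margin=-509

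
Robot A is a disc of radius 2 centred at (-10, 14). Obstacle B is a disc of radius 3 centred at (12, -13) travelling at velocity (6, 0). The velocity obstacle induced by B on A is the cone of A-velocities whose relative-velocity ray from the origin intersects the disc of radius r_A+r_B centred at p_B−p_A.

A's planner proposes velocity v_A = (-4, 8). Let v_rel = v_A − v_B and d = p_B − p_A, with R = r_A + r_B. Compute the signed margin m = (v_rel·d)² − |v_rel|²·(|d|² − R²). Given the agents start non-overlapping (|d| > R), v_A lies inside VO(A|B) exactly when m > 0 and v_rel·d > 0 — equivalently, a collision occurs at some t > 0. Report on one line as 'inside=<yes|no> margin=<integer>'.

d = (22, -27),  |d|² = 1213;  R = 2+3 = 5,  c = 1213−5² = 1188
v_rel = (-10, 8),  |v_rel|² = 164;  v_rel·d = (-10)·(22) + (8)·(-27) = -436
164·t² + 872·t + 1188 = 0  ⇒  m = (-436)² − 164·1188 = -4736
m = -4736 < 0,  v_rel·d = -436 < 0  ⇒  outside

inside=no margin=-4736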